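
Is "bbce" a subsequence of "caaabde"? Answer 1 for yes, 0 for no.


Check if "bbce" is a subsequence of "caaabde"
Greedy scan:
  Position 0 ('c'): no match needed
  Position 1 ('a'): no match needed
  Position 2 ('a'): no match needed
  Position 3 ('a'): no match needed
  Position 4 ('b'): matches sub[0] = 'b'
  Position 5 ('d'): no match needed
  Position 6 ('e'): no match needed
Only matched 1/4 characters => not a subsequence

0


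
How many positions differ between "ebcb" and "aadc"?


Comparing "ebcb" and "aadc" position by position:
  Position 0: 'e' vs 'a' => DIFFER
  Position 1: 'b' vs 'a' => DIFFER
  Position 2: 'c' vs 'd' => DIFFER
  Position 3: 'b' vs 'c' => DIFFER
Positions that differ: 4

4


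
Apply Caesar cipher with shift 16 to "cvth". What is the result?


Caesar cipher: shift "cvth" by 16
  'c' (pos 2) + 16 = pos 18 = 's'
  'v' (pos 21) + 16 = pos 11 = 'l'
  't' (pos 19) + 16 = pos 9 = 'j'
  'h' (pos 7) + 16 = pos 23 = 'x'
Result: sljx

sljx


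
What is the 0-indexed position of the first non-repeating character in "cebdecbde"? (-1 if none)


Input: cebdecbde
Character frequencies:
  'b': 2
  'c': 2
  'd': 2
  'e': 3
Scanning left to right for freq == 1:
  Position 0 ('c'): freq=2, skip
  Position 1 ('e'): freq=3, skip
  Position 2 ('b'): freq=2, skip
  Position 3 ('d'): freq=2, skip
  Position 4 ('e'): freq=3, skip
  Position 5 ('c'): freq=2, skip
  Position 6 ('b'): freq=2, skip
  Position 7 ('d'): freq=2, skip
  Position 8 ('e'): freq=3, skip
  No unique character found => answer = -1

-1


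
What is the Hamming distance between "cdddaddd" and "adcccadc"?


Comparing "cdddaddd" and "adcccadc" position by position:
  Position 0: 'c' vs 'a' => differ
  Position 1: 'd' vs 'd' => same
  Position 2: 'd' vs 'c' => differ
  Position 3: 'd' vs 'c' => differ
  Position 4: 'a' vs 'c' => differ
  Position 5: 'd' vs 'a' => differ
  Position 6: 'd' vs 'd' => same
  Position 7: 'd' vs 'c' => differ
Total differences (Hamming distance): 6

6


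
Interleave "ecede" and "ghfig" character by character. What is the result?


Interleaving "ecede" and "ghfig":
  Position 0: 'e' from first, 'g' from second => "eg"
  Position 1: 'c' from first, 'h' from second => "ch"
  Position 2: 'e' from first, 'f' from second => "ef"
  Position 3: 'd' from first, 'i' from second => "di"
  Position 4: 'e' from first, 'g' from second => "eg"
Result: egchefdieg

egchefdieg


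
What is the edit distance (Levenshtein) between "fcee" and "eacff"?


Computing edit distance: "fcee" -> "eacff"
DP table:
           e    a    c    f    f
      0    1    2    3    4    5
  f   1    1    2    3    3    4
  c   2    2    2    2    3    4
  e   3    2    3    3    3    4
  e   4    3    3    4    4    4
Edit distance = dp[4][5] = 4

4


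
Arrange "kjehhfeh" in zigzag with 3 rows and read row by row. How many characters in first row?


Zigzag "kjehhfeh" into 3 rows:
Placing characters:
  'k' => row 0
  'j' => row 1
  'e' => row 2
  'h' => row 1
  'h' => row 0
  'f' => row 1
  'e' => row 2
  'h' => row 1
Rows:
  Row 0: "kh"
  Row 1: "jhfh"
  Row 2: "ee"
First row length: 2

2


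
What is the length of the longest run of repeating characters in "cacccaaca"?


Input: "cacccaaca"
Scanning for longest run:
  Position 1 ('a'): new char, reset run to 1
  Position 2 ('c'): new char, reset run to 1
  Position 3 ('c'): continues run of 'c', length=2
  Position 4 ('c'): continues run of 'c', length=3
  Position 5 ('a'): new char, reset run to 1
  Position 6 ('a'): continues run of 'a', length=2
  Position 7 ('c'): new char, reset run to 1
  Position 8 ('a'): new char, reset run to 1
Longest run: 'c' with length 3

3


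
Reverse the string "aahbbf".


Input: aahbbf
Reading characters right to left:
  Position 5: 'f'
  Position 4: 'b'
  Position 3: 'b'
  Position 2: 'h'
  Position 1: 'a'
  Position 0: 'a'
Reversed: fbbhaa

fbbhaa


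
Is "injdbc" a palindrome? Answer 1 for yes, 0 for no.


Input: injdbc
Reversed: cbdjni
  Compare pos 0 ('i') with pos 5 ('c'): MISMATCH
  Compare pos 1 ('n') with pos 4 ('b'): MISMATCH
  Compare pos 2 ('j') with pos 3 ('d'): MISMATCH
Result: not a palindrome

0


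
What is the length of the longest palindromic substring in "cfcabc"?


Input: "cfcabc"
Checking substrings for palindromes:
  [0:3] "cfc" (len 3) => palindrome
Longest palindromic substring: "cfc" with length 3

3


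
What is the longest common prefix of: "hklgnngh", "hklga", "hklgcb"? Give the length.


Words: hklgnngh, hklga, hklgcb
  Position 0: all 'h' => match
  Position 1: all 'k' => match
  Position 2: all 'l' => match
  Position 3: all 'g' => match
  Position 4: ('n', 'a', 'c') => mismatch, stop
LCP = "hklg" (length 4)

4


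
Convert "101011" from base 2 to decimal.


Input: "101011" in base 2
Positional expansion:
  Digit '1' (value 1) x 2^5 = 32
  Digit '0' (value 0) x 2^4 = 0
  Digit '1' (value 1) x 2^3 = 8
  Digit '0' (value 0) x 2^2 = 0
  Digit '1' (value 1) x 2^1 = 2
  Digit '1' (value 1) x 2^0 = 1
Sum = 43

43


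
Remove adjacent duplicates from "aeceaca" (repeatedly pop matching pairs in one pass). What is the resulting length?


Input: aeceaca
Stack-based adjacent duplicate removal:
  Read 'a': push. Stack: a
  Read 'e': push. Stack: ae
  Read 'c': push. Stack: aec
  Read 'e': push. Stack: aece
  Read 'a': push. Stack: aecea
  Read 'c': push. Stack: aeceac
  Read 'a': push. Stack: aeceaca
Final stack: "aeceaca" (length 7)

7


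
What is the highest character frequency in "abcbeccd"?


Input: abcbeccd
Character counts:
  'a': 1
  'b': 2
  'c': 3
  'd': 1
  'e': 1
Maximum frequency: 3

3


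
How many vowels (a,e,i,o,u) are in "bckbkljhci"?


Input: bckbkljhci
Checking each character:
  'b' at position 0: consonant
  'c' at position 1: consonant
  'k' at position 2: consonant
  'b' at position 3: consonant
  'k' at position 4: consonant
  'l' at position 5: consonant
  'j' at position 6: consonant
  'h' at position 7: consonant
  'c' at position 8: consonant
  'i' at position 9: vowel (running total: 1)
Total vowels: 1

1


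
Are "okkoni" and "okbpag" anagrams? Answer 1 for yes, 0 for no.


Strings: "okkoni", "okbpag"
Sorted first:  ikknoo
Sorted second: abgkop
Differ at position 0: 'i' vs 'a' => not anagrams

0


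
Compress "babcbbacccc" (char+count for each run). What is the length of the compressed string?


Input: babcbbacccc
Runs:
  'b' x 1 => "b1"
  'a' x 1 => "a1"
  'b' x 1 => "b1"
  'c' x 1 => "c1"
  'b' x 2 => "b2"
  'a' x 1 => "a1"
  'c' x 4 => "c4"
Compressed: "b1a1b1c1b2a1c4"
Compressed length: 14

14


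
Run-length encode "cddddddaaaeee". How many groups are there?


Input: cddddddaaaeee
Scanning for consecutive runs:
  Group 1: 'c' x 1 (positions 0-0)
  Group 2: 'd' x 6 (positions 1-6)
  Group 3: 'a' x 3 (positions 7-9)
  Group 4: 'e' x 3 (positions 10-12)
Total groups: 4

4


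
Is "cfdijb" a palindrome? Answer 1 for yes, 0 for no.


Input: cfdijb
Reversed: bjidfc
  Compare pos 0 ('c') with pos 5 ('b'): MISMATCH
  Compare pos 1 ('f') with pos 4 ('j'): MISMATCH
  Compare pos 2 ('d') with pos 3 ('i'): MISMATCH
Result: not a palindrome

0


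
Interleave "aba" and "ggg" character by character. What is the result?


Interleaving "aba" and "ggg":
  Position 0: 'a' from first, 'g' from second => "ag"
  Position 1: 'b' from first, 'g' from second => "bg"
  Position 2: 'a' from first, 'g' from second => "ag"
Result: agbgag

agbgag


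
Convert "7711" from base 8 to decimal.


Input: "7711" in base 8
Positional expansion:
  Digit '7' (value 7) x 8^3 = 3584
  Digit '7' (value 7) x 8^2 = 448
  Digit '1' (value 1) x 8^1 = 8
  Digit '1' (value 1) x 8^0 = 1
Sum = 4041

4041


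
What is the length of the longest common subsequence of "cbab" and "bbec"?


LCS of "cbab" and "bbec"
DP table:
           b    b    e    c
      0    0    0    0    0
  c   0    0    0    0    1
  b   0    1    1    1    1
  a   0    1    1    1    1
  b   0    1    2    2    2
LCS length = dp[4][4] = 2

2


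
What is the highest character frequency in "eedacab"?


Input: eedacab
Character counts:
  'a': 2
  'b': 1
  'c': 1
  'd': 1
  'e': 2
Maximum frequency: 2

2


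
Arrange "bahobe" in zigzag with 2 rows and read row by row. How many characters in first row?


Zigzag "bahobe" into 2 rows:
Placing characters:
  'b' => row 0
  'a' => row 1
  'h' => row 0
  'o' => row 1
  'b' => row 0
  'e' => row 1
Rows:
  Row 0: "bhb"
  Row 1: "aoe"
First row length: 3

3


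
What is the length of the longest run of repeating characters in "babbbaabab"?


Input: "babbbaabab"
Scanning for longest run:
  Position 1 ('a'): new char, reset run to 1
  Position 2 ('b'): new char, reset run to 1
  Position 3 ('b'): continues run of 'b', length=2
  Position 4 ('b'): continues run of 'b', length=3
  Position 5 ('a'): new char, reset run to 1
  Position 6 ('a'): continues run of 'a', length=2
  Position 7 ('b'): new char, reset run to 1
  Position 8 ('a'): new char, reset run to 1
  Position 9 ('b'): new char, reset run to 1
Longest run: 'b' with length 3

3


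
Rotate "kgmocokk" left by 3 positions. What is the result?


Input: "kgmocokk", rotate left by 3
First 3 characters: "kgm"
Remaining characters: "ocokk"
Concatenate remaining + first: "ocokk" + "kgm" = "ocokkkgm"

ocokkkgm


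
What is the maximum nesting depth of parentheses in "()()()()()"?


Input: "()()()()()"
Tracking depth:
  Position 0 '(': depth becomes 1
  Position 1 ')': depth becomes 0
  Position 2 '(': depth becomes 1
  Position 3 ')': depth becomes 0
  Position 4 '(': depth becomes 1
  Position 5 ')': depth becomes 0
  Position 6 '(': depth becomes 1
  Position 7 ')': depth becomes 0
  Position 8 '(': depth becomes 1
  Position 9 ')': depth becomes 0
Maximum depth reached: 1

1


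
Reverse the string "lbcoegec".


Input: lbcoegec
Reading characters right to left:
  Position 7: 'c'
  Position 6: 'e'
  Position 5: 'g'
  Position 4: 'e'
  Position 3: 'o'
  Position 2: 'c'
  Position 1: 'b'
  Position 0: 'l'
Reversed: cegeocbl

cegeocbl


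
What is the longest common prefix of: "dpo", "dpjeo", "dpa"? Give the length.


Words: dpo, dpjeo, dpa
  Position 0: all 'd' => match
  Position 1: all 'p' => match
  Position 2: ('o', 'j', 'a') => mismatch, stop
LCP = "dp" (length 2)

2


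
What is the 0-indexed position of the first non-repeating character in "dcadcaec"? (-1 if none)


Input: dcadcaec
Character frequencies:
  'a': 2
  'c': 3
  'd': 2
  'e': 1
Scanning left to right for freq == 1:
  Position 0 ('d'): freq=2, skip
  Position 1 ('c'): freq=3, skip
  Position 2 ('a'): freq=2, skip
  Position 3 ('d'): freq=2, skip
  Position 4 ('c'): freq=3, skip
  Position 5 ('a'): freq=2, skip
  Position 6 ('e'): unique! => answer = 6

6


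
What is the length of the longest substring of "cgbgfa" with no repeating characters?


Input: "cgbgfa"
Sliding window (track last position of each char):
  Position 0 ('c'): window [0,0] length 1 -- new best
  Position 1 ('g'): window [0,1] length 2 -- new best
  Position 2 ('b'): window [0,2] length 3 -- new best
  Position 3 ('g'): repeat (last at 1), move window start to 2
  Position 3 ('g'): window [2,3] length 2
  Position 4 ('f'): window [2,4] length 3
  Position 5 ('a'): window [2,5] length 4 -- new best
Longest substring with no repeats: "bgfa" with length 4

4


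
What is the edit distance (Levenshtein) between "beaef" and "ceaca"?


Computing edit distance: "beaef" -> "ceaca"
DP table:
           c    e    a    c    a
      0    1    2    3    4    5
  b   1    1    2    3    4    5
  e   2    2    1    2    3    4
  a   3    3    2    1    2    3
  e   4    4    3    2    2    3
  f   5    5    4    3    3    3
Edit distance = dp[5][5] = 3

3


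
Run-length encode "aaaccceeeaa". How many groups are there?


Input: aaaccceeeaa
Scanning for consecutive runs:
  Group 1: 'a' x 3 (positions 0-2)
  Group 2: 'c' x 3 (positions 3-5)
  Group 3: 'e' x 3 (positions 6-8)
  Group 4: 'a' x 2 (positions 9-10)
Total groups: 4

4


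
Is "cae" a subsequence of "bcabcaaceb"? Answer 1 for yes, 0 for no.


Check if "cae" is a subsequence of "bcabcaaceb"
Greedy scan:
  Position 0 ('b'): no match needed
  Position 1 ('c'): matches sub[0] = 'c'
  Position 2 ('a'): matches sub[1] = 'a'
  Position 3 ('b'): no match needed
  Position 4 ('c'): no match needed
  Position 5 ('a'): no match needed
  Position 6 ('a'): no match needed
  Position 7 ('c'): no match needed
  Position 8 ('e'): matches sub[2] = 'e'
  Position 9 ('b'): no match needed
All 3 characters matched => is a subsequence

1


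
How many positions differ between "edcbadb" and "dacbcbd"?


Comparing "edcbadb" and "dacbcbd" position by position:
  Position 0: 'e' vs 'd' => DIFFER
  Position 1: 'd' vs 'a' => DIFFER
  Position 2: 'c' vs 'c' => same
  Position 3: 'b' vs 'b' => same
  Position 4: 'a' vs 'c' => DIFFER
  Position 5: 'd' vs 'b' => DIFFER
  Position 6: 'b' vs 'd' => DIFFER
Positions that differ: 5

5


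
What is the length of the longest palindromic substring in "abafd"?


Input: "abafd"
Checking substrings for palindromes:
  [0:3] "aba" (len 3) => palindrome
Longest palindromic substring: "aba" with length 3

3


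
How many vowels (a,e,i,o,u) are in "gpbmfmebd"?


Input: gpbmfmebd
Checking each character:
  'g' at position 0: consonant
  'p' at position 1: consonant
  'b' at position 2: consonant
  'm' at position 3: consonant
  'f' at position 4: consonant
  'm' at position 5: consonant
  'e' at position 6: vowel (running total: 1)
  'b' at position 7: consonant
  'd' at position 8: consonant
Total vowels: 1

1


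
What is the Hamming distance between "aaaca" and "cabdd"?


Comparing "aaaca" and "cabdd" position by position:
  Position 0: 'a' vs 'c' => differ
  Position 1: 'a' vs 'a' => same
  Position 2: 'a' vs 'b' => differ
  Position 3: 'c' vs 'd' => differ
  Position 4: 'a' vs 'd' => differ
Total differences (Hamming distance): 4

4


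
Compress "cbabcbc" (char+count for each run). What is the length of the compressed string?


Input: cbabcbc
Runs:
  'c' x 1 => "c1"
  'b' x 1 => "b1"
  'a' x 1 => "a1"
  'b' x 1 => "b1"
  'c' x 1 => "c1"
  'b' x 1 => "b1"
  'c' x 1 => "c1"
Compressed: "c1b1a1b1c1b1c1"
Compressed length: 14

14


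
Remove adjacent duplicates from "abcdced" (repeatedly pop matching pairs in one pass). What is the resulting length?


Input: abcdced
Stack-based adjacent duplicate removal:
  Read 'a': push. Stack: a
  Read 'b': push. Stack: ab
  Read 'c': push. Stack: abc
  Read 'd': push. Stack: abcd
  Read 'c': push. Stack: abcdc
  Read 'e': push. Stack: abcdce
  Read 'd': push. Stack: abcdced
Final stack: "abcdced" (length 7)

7


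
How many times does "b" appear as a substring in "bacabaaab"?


Searching for "b" in "bacabaaab"
Scanning each position:
  Position 0: "b" => MATCH
  Position 1: "a" => no
  Position 2: "c" => no
  Position 3: "a" => no
  Position 4: "b" => MATCH
  Position 5: "a" => no
  Position 6: "a" => no
  Position 7: "a" => no
  Position 8: "b" => MATCH
Total occurrences: 3

3


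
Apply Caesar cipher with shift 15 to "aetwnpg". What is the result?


Caesar cipher: shift "aetwnpg" by 15
  'a' (pos 0) + 15 = pos 15 = 'p'
  'e' (pos 4) + 15 = pos 19 = 't'
  't' (pos 19) + 15 = pos 8 = 'i'
  'w' (pos 22) + 15 = pos 11 = 'l'
  'n' (pos 13) + 15 = pos 2 = 'c'
  'p' (pos 15) + 15 = pos 4 = 'e'
  'g' (pos 6) + 15 = pos 21 = 'v'
Result: ptilcev

ptilcev


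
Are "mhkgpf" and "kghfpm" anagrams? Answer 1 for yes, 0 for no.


Strings: "mhkgpf", "kghfpm"
Sorted first:  fghkmp
Sorted second: fghkmp
Sorted forms match => anagrams

1


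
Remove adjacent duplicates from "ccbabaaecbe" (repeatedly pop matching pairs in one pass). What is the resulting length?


Input: ccbabaaecbe
Stack-based adjacent duplicate removal:
  Read 'c': push. Stack: c
  Read 'c': matches stack top 'c' => pop. Stack: (empty)
  Read 'b': push. Stack: b
  Read 'a': push. Stack: ba
  Read 'b': push. Stack: bab
  Read 'a': push. Stack: baba
  Read 'a': matches stack top 'a' => pop. Stack: bab
  Read 'e': push. Stack: babe
  Read 'c': push. Stack: babec
  Read 'b': push. Stack: babecb
  Read 'e': push. Stack: babecbe
Final stack: "babecbe" (length 7)

7


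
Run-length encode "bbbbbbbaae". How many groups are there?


Input: bbbbbbbaae
Scanning for consecutive runs:
  Group 1: 'b' x 7 (positions 0-6)
  Group 2: 'a' x 2 (positions 7-8)
  Group 3: 'e' x 1 (positions 9-9)
Total groups: 3

3


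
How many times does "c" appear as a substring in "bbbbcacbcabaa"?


Searching for "c" in "bbbbcacbcabaa"
Scanning each position:
  Position 0: "b" => no
  Position 1: "b" => no
  Position 2: "b" => no
  Position 3: "b" => no
  Position 4: "c" => MATCH
  Position 5: "a" => no
  Position 6: "c" => MATCH
  Position 7: "b" => no
  Position 8: "c" => MATCH
  Position 9: "a" => no
  Position 10: "b" => no
  Position 11: "a" => no
  Position 12: "a" => no
Total occurrences: 3

3


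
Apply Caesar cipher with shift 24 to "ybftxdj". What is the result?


Caesar cipher: shift "ybftxdj" by 24
  'y' (pos 24) + 24 = pos 22 = 'w'
  'b' (pos 1) + 24 = pos 25 = 'z'
  'f' (pos 5) + 24 = pos 3 = 'd'
  't' (pos 19) + 24 = pos 17 = 'r'
  'x' (pos 23) + 24 = pos 21 = 'v'
  'd' (pos 3) + 24 = pos 1 = 'b'
  'j' (pos 9) + 24 = pos 7 = 'h'
Result: wzdrvbh

wzdrvbh


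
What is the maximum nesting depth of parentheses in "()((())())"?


Input: "()((())())"
Tracking depth:
  Position 0 '(': depth becomes 1
  Position 1 ')': depth becomes 0
  Position 2 '(': depth becomes 1
  Position 3 '(': depth becomes 2
  Position 4 '(': depth becomes 3
  Position 5 ')': depth becomes 2
  Position 6 ')': depth becomes 1
  Position 7 '(': depth becomes 2
  Position 8 ')': depth becomes 1
  Position 9 ')': depth becomes 0
Maximum depth reached: 3

3


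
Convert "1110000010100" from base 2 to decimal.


Input: "1110000010100" in base 2
Positional expansion:
  Digit '1' (value 1) x 2^12 = 4096
  Digit '1' (value 1) x 2^11 = 2048
  Digit '1' (value 1) x 2^10 = 1024
  Digit '0' (value 0) x 2^9 = 0
  Digit '0' (value 0) x 2^8 = 0
  Digit '0' (value 0) x 2^7 = 0
  Digit '0' (value 0) x 2^6 = 0
  Digit '0' (value 0) x 2^5 = 0
  Digit '1' (value 1) x 2^4 = 16
  Digit '0' (value 0) x 2^3 = 0
  Digit '1' (value 1) x 2^2 = 4
  Digit '0' (value 0) x 2^1 = 0
  Digit '0' (value 0) x 2^0 = 0
Sum = 7188

7188


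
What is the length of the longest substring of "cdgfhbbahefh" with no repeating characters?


Input: "cdgfhbbahefh"
Sliding window (track last position of each char):
  Position 0 ('c'): window [0,0] length 1 -- new best
  Position 1 ('d'): window [0,1] length 2 -- new best
  Position 2 ('g'): window [0,2] length 3 -- new best
  Position 3 ('f'): window [0,3] length 4 -- new best
  Position 4 ('h'): window [0,4] length 5 -- new best
  Position 5 ('b'): window [0,5] length 6 -- new best
  Position 6 ('b'): repeat (last at 5), move window start to 6
  Position 6 ('b'): window [6,6] length 1
  Position 7 ('a'): window [6,7] length 2
  Position 8 ('h'): window [6,8] length 3
  Position 9 ('e'): window [6,9] length 4
  Position 10 ('f'): window [6,10] length 5
  Position 11 ('h'): repeat (last at 8), move window start to 9
  Position 11 ('h'): window [9,11] length 3
Longest substring with no repeats: "cdgfhb" with length 6

6


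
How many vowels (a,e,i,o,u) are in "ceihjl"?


Input: ceihjl
Checking each character:
  'c' at position 0: consonant
  'e' at position 1: vowel (running total: 1)
  'i' at position 2: vowel (running total: 2)
  'h' at position 3: consonant
  'j' at position 4: consonant
  'l' at position 5: consonant
Total vowels: 2

2


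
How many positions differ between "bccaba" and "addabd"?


Comparing "bccaba" and "addabd" position by position:
  Position 0: 'b' vs 'a' => DIFFER
  Position 1: 'c' vs 'd' => DIFFER
  Position 2: 'c' vs 'd' => DIFFER
  Position 3: 'a' vs 'a' => same
  Position 4: 'b' vs 'b' => same
  Position 5: 'a' vs 'd' => DIFFER
Positions that differ: 4

4


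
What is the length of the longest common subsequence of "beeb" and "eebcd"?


LCS of "beeb" and "eebcd"
DP table:
           e    e    b    c    d
      0    0    0    0    0    0
  b   0    0    0    1    1    1
  e   0    1    1    1    1    1
  e   0    1    2    2    2    2
  b   0    1    2    3    3    3
LCS length = dp[4][5] = 3

3


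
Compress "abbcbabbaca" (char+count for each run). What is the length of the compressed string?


Input: abbcbabbaca
Runs:
  'a' x 1 => "a1"
  'b' x 2 => "b2"
  'c' x 1 => "c1"
  'b' x 1 => "b1"
  'a' x 1 => "a1"
  'b' x 2 => "b2"
  'a' x 1 => "a1"
  'c' x 1 => "c1"
  'a' x 1 => "a1"
Compressed: "a1b2c1b1a1b2a1c1a1"
Compressed length: 18

18


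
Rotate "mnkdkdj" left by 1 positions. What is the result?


Input: "mnkdkdj", rotate left by 1
First 1 characters: "m"
Remaining characters: "nkdkdj"
Concatenate remaining + first: "nkdkdj" + "m" = "nkdkdjm"

nkdkdjm


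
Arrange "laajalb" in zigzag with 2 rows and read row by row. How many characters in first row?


Zigzag "laajalb" into 2 rows:
Placing characters:
  'l' => row 0
  'a' => row 1
  'a' => row 0
  'j' => row 1
  'a' => row 0
  'l' => row 1
  'b' => row 0
Rows:
  Row 0: "laab"
  Row 1: "ajl"
First row length: 4

4


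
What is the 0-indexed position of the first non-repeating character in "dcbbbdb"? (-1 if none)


Input: dcbbbdb
Character frequencies:
  'b': 4
  'c': 1
  'd': 2
Scanning left to right for freq == 1:
  Position 0 ('d'): freq=2, skip
  Position 1 ('c'): unique! => answer = 1

1


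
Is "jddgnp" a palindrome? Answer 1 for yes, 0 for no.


Input: jddgnp
Reversed: pngddj
  Compare pos 0 ('j') with pos 5 ('p'): MISMATCH
  Compare pos 1 ('d') with pos 4 ('n'): MISMATCH
  Compare pos 2 ('d') with pos 3 ('g'): MISMATCH
Result: not a palindrome

0


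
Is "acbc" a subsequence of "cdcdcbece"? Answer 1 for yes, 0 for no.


Check if "acbc" is a subsequence of "cdcdcbece"
Greedy scan:
  Position 0 ('c'): no match needed
  Position 1 ('d'): no match needed
  Position 2 ('c'): no match needed
  Position 3 ('d'): no match needed
  Position 4 ('c'): no match needed
  Position 5 ('b'): no match needed
  Position 6 ('e'): no match needed
  Position 7 ('c'): no match needed
  Position 8 ('e'): no match needed
Only matched 0/4 characters => not a subsequence

0


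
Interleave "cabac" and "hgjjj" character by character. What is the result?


Interleaving "cabac" and "hgjjj":
  Position 0: 'c' from first, 'h' from second => "ch"
  Position 1: 'a' from first, 'g' from second => "ag"
  Position 2: 'b' from first, 'j' from second => "bj"
  Position 3: 'a' from first, 'j' from second => "aj"
  Position 4: 'c' from first, 'j' from second => "cj"
Result: chagbjajcj

chagbjajcj


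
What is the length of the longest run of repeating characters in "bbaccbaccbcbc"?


Input: "bbaccbaccbcbc"
Scanning for longest run:
  Position 1 ('b'): continues run of 'b', length=2
  Position 2 ('a'): new char, reset run to 1
  Position 3 ('c'): new char, reset run to 1
  Position 4 ('c'): continues run of 'c', length=2
  Position 5 ('b'): new char, reset run to 1
  Position 6 ('a'): new char, reset run to 1
  Position 7 ('c'): new char, reset run to 1
  Position 8 ('c'): continues run of 'c', length=2
  Position 9 ('b'): new char, reset run to 1
  Position 10 ('c'): new char, reset run to 1
  Position 11 ('b'): new char, reset run to 1
  Position 12 ('c'): new char, reset run to 1
Longest run: 'b' with length 2

2


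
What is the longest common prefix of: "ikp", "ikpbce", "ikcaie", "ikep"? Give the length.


Words: ikp, ikpbce, ikcaie, ikep
  Position 0: all 'i' => match
  Position 1: all 'k' => match
  Position 2: ('p', 'p', 'c', 'e') => mismatch, stop
LCP = "ik" (length 2)

2


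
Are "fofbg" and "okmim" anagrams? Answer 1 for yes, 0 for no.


Strings: "fofbg", "okmim"
Sorted first:  bffgo
Sorted second: ikmmo
Differ at position 0: 'b' vs 'i' => not anagrams

0


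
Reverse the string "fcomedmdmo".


Input: fcomedmdmo
Reading characters right to left:
  Position 9: 'o'
  Position 8: 'm'
  Position 7: 'd'
  Position 6: 'm'
  Position 5: 'd'
  Position 4: 'e'
  Position 3: 'm'
  Position 2: 'o'
  Position 1: 'c'
  Position 0: 'f'
Reversed: omdmdemocf

omdmdemocf


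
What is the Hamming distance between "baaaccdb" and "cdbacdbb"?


Comparing "baaaccdb" and "cdbacdbb" position by position:
  Position 0: 'b' vs 'c' => differ
  Position 1: 'a' vs 'd' => differ
  Position 2: 'a' vs 'b' => differ
  Position 3: 'a' vs 'a' => same
  Position 4: 'c' vs 'c' => same
  Position 5: 'c' vs 'd' => differ
  Position 6: 'd' vs 'b' => differ
  Position 7: 'b' vs 'b' => same
Total differences (Hamming distance): 5

5


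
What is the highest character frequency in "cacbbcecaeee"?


Input: cacbbcecaeee
Character counts:
  'a': 2
  'b': 2
  'c': 4
  'e': 4
Maximum frequency: 4

4


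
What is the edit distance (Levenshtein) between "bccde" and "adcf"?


Computing edit distance: "bccde" -> "adcf"
DP table:
           a    d    c    f
      0    1    2    3    4
  b   1    1    2    3    4
  c   2    2    2    2    3
  c   3    3    3    2    3
  d   4    4    3    3    3
  e   5    5    4    4    4
Edit distance = dp[5][4] = 4

4


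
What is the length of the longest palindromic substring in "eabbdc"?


Input: "eabbdc"
Checking substrings for palindromes:
  [2:4] "bb" (len 2) => palindrome
Longest palindromic substring: "bb" with length 2

2


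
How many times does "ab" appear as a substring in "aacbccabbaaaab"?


Searching for "ab" in "aacbccabbaaaab"
Scanning each position:
  Position 0: "aa" => no
  Position 1: "ac" => no
  Position 2: "cb" => no
  Position 3: "bc" => no
  Position 4: "cc" => no
  Position 5: "ca" => no
  Position 6: "ab" => MATCH
  Position 7: "bb" => no
  Position 8: "ba" => no
  Position 9: "aa" => no
  Position 10: "aa" => no
  Position 11: "aa" => no
  Position 12: "ab" => MATCH
Total occurrences: 2

2


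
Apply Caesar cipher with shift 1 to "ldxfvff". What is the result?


Caesar cipher: shift "ldxfvff" by 1
  'l' (pos 11) + 1 = pos 12 = 'm'
  'd' (pos 3) + 1 = pos 4 = 'e'
  'x' (pos 23) + 1 = pos 24 = 'y'
  'f' (pos 5) + 1 = pos 6 = 'g'
  'v' (pos 21) + 1 = pos 22 = 'w'
  'f' (pos 5) + 1 = pos 6 = 'g'
  'f' (pos 5) + 1 = pos 6 = 'g'
Result: meygwgg

meygwgg


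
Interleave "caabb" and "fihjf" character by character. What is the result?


Interleaving "caabb" and "fihjf":
  Position 0: 'c' from first, 'f' from second => "cf"
  Position 1: 'a' from first, 'i' from second => "ai"
  Position 2: 'a' from first, 'h' from second => "ah"
  Position 3: 'b' from first, 'j' from second => "bj"
  Position 4: 'b' from first, 'f' from second => "bf"
Result: cfaiahbjbf

cfaiahbjbf


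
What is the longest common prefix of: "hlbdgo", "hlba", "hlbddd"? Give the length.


Words: hlbdgo, hlba, hlbddd
  Position 0: all 'h' => match
  Position 1: all 'l' => match
  Position 2: all 'b' => match
  Position 3: ('d', 'a', 'd') => mismatch, stop
LCP = "hlb" (length 3)

3


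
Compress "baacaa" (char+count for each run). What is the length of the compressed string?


Input: baacaa
Runs:
  'b' x 1 => "b1"
  'a' x 2 => "a2"
  'c' x 1 => "c1"
  'a' x 2 => "a2"
Compressed: "b1a2c1a2"
Compressed length: 8

8


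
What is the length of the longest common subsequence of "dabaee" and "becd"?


LCS of "dabaee" and "becd"
DP table:
           b    e    c    d
      0    0    0    0    0
  d   0    0    0    0    1
  a   0    0    0    0    1
  b   0    1    1    1    1
  a   0    1    1    1    1
  e   0    1    2    2    2
  e   0    1    2    2    2
LCS length = dp[6][4] = 2

2


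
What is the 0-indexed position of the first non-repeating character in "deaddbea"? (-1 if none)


Input: deaddbea
Character frequencies:
  'a': 2
  'b': 1
  'd': 3
  'e': 2
Scanning left to right for freq == 1:
  Position 0 ('d'): freq=3, skip
  Position 1 ('e'): freq=2, skip
  Position 2 ('a'): freq=2, skip
  Position 3 ('d'): freq=3, skip
  Position 4 ('d'): freq=3, skip
  Position 5 ('b'): unique! => answer = 5

5


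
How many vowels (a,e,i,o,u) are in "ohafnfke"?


Input: ohafnfke
Checking each character:
  'o' at position 0: vowel (running total: 1)
  'h' at position 1: consonant
  'a' at position 2: vowel (running total: 2)
  'f' at position 3: consonant
  'n' at position 4: consonant
  'f' at position 5: consonant
  'k' at position 6: consonant
  'e' at position 7: vowel (running total: 3)
Total vowels: 3

3


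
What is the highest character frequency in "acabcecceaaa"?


Input: acabcecceaaa
Character counts:
  'a': 5
  'b': 1
  'c': 4
  'e': 2
Maximum frequency: 5

5


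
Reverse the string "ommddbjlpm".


Input: ommddbjlpm
Reading characters right to left:
  Position 9: 'm'
  Position 8: 'p'
  Position 7: 'l'
  Position 6: 'j'
  Position 5: 'b'
  Position 4: 'd'
  Position 3: 'd'
  Position 2: 'm'
  Position 1: 'm'
  Position 0: 'o'
Reversed: mpljbddmmo

mpljbddmmo


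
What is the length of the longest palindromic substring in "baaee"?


Input: "baaee"
Checking substrings for palindromes:
  [1:3] "aa" (len 2) => palindrome
  [3:5] "ee" (len 2) => palindrome
Longest palindromic substring: "aa" with length 2

2


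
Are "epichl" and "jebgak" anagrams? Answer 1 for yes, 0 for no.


Strings: "epichl", "jebgak"
Sorted first:  cehilp
Sorted second: abegjk
Differ at position 0: 'c' vs 'a' => not anagrams

0


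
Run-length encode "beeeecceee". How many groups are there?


Input: beeeecceee
Scanning for consecutive runs:
  Group 1: 'b' x 1 (positions 0-0)
  Group 2: 'e' x 4 (positions 1-4)
  Group 3: 'c' x 2 (positions 5-6)
  Group 4: 'e' x 3 (positions 7-9)
Total groups: 4

4


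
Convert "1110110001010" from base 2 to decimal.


Input: "1110110001010" in base 2
Positional expansion:
  Digit '1' (value 1) x 2^12 = 4096
  Digit '1' (value 1) x 2^11 = 2048
  Digit '1' (value 1) x 2^10 = 1024
  Digit '0' (value 0) x 2^9 = 0
  Digit '1' (value 1) x 2^8 = 256
  Digit '1' (value 1) x 2^7 = 128
  Digit '0' (value 0) x 2^6 = 0
  Digit '0' (value 0) x 2^5 = 0
  Digit '0' (value 0) x 2^4 = 0
  Digit '1' (value 1) x 2^3 = 8
  Digit '0' (value 0) x 2^2 = 0
  Digit '1' (value 1) x 2^1 = 2
  Digit '0' (value 0) x 2^0 = 0
Sum = 7562

7562


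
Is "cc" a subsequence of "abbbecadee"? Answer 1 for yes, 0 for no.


Check if "cc" is a subsequence of "abbbecadee"
Greedy scan:
  Position 0 ('a'): no match needed
  Position 1 ('b'): no match needed
  Position 2 ('b'): no match needed
  Position 3 ('b'): no match needed
  Position 4 ('e'): no match needed
  Position 5 ('c'): matches sub[0] = 'c'
  Position 6 ('a'): no match needed
  Position 7 ('d'): no match needed
  Position 8 ('e'): no match needed
  Position 9 ('e'): no match needed
Only matched 1/2 characters => not a subsequence

0


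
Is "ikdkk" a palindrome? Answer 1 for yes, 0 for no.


Input: ikdkk
Reversed: kkdki
  Compare pos 0 ('i') with pos 4 ('k'): MISMATCH
  Compare pos 1 ('k') with pos 3 ('k'): match
Result: not a palindrome

0


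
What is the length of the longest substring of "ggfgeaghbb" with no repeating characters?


Input: "ggfgeaghbb"
Sliding window (track last position of each char):
  Position 0 ('g'): window [0,0] length 1 -- new best
  Position 1 ('g'): repeat (last at 0), move window start to 1
  Position 1 ('g'): window [1,1] length 1
  Position 2 ('f'): window [1,2] length 2 -- new best
  Position 3 ('g'): repeat (last at 1), move window start to 2
  Position 3 ('g'): window [2,3] length 2
  Position 4 ('e'): window [2,4] length 3 -- new best
  Position 5 ('a'): window [2,5] length 4 -- new best
  Position 6 ('g'): repeat (last at 3), move window start to 4
  Position 6 ('g'): window [4,6] length 3
  Position 7 ('h'): window [4,7] length 4
  Position 8 ('b'): window [4,8] length 5 -- new best
  Position 9 ('b'): repeat (last at 8), move window start to 9
  Position 9 ('b'): window [9,9] length 1
Longest substring with no repeats: "eaghb" with length 5

5


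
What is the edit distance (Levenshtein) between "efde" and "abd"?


Computing edit distance: "efde" -> "abd"
DP table:
           a    b    d
      0    1    2    3
  e   1    1    2    3
  f   2    2    2    3
  d   3    3    3    2
  e   4    4    4    3
Edit distance = dp[4][3] = 3

3


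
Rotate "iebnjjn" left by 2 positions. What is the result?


Input: "iebnjjn", rotate left by 2
First 2 characters: "ie"
Remaining characters: "bnjjn"
Concatenate remaining + first: "bnjjn" + "ie" = "bnjjnie"

bnjjnie


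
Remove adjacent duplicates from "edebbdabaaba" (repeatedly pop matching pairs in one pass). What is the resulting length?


Input: edebbdabaaba
Stack-based adjacent duplicate removal:
  Read 'e': push. Stack: e
  Read 'd': push. Stack: ed
  Read 'e': push. Stack: ede
  Read 'b': push. Stack: edeb
  Read 'b': matches stack top 'b' => pop. Stack: ede
  Read 'd': push. Stack: eded
  Read 'a': push. Stack: ededa
  Read 'b': push. Stack: ededab
  Read 'a': push. Stack: ededaba
  Read 'a': matches stack top 'a' => pop. Stack: ededab
  Read 'b': matches stack top 'b' => pop. Stack: ededa
  Read 'a': matches stack top 'a' => pop. Stack: eded
Final stack: "eded" (length 4)

4


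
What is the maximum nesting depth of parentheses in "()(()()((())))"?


Input: "()(()()((())))"
Tracking depth:
  Position 0 '(': depth becomes 1
  Position 1 ')': depth becomes 0
  Position 2 '(': depth becomes 1
  Position 3 '(': depth becomes 2
  Position 4 ')': depth becomes 1
  Position 5 '(': depth becomes 2
  Position 6 ')': depth becomes 1
  Position 7 '(': depth becomes 2
  Position 8 '(': depth becomes 3
  Position 9 '(': depth becomes 4
  Position 10 ')': depth becomes 3
  Position 11 ')': depth becomes 2
  Position 12 ')': depth becomes 1
  Position 13 ')': depth becomes 0
Maximum depth reached: 4

4


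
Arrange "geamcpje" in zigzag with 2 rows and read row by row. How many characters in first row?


Zigzag "geamcpje" into 2 rows:
Placing characters:
  'g' => row 0
  'e' => row 1
  'a' => row 0
  'm' => row 1
  'c' => row 0
  'p' => row 1
  'j' => row 0
  'e' => row 1
Rows:
  Row 0: "gacj"
  Row 1: "empe"
First row length: 4

4


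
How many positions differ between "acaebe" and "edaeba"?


Comparing "acaebe" and "edaeba" position by position:
  Position 0: 'a' vs 'e' => DIFFER
  Position 1: 'c' vs 'd' => DIFFER
  Position 2: 'a' vs 'a' => same
  Position 3: 'e' vs 'e' => same
  Position 4: 'b' vs 'b' => same
  Position 5: 'e' vs 'a' => DIFFER
Positions that differ: 3

3


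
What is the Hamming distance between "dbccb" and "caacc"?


Comparing "dbccb" and "caacc" position by position:
  Position 0: 'd' vs 'c' => differ
  Position 1: 'b' vs 'a' => differ
  Position 2: 'c' vs 'a' => differ
  Position 3: 'c' vs 'c' => same
  Position 4: 'b' vs 'c' => differ
Total differences (Hamming distance): 4

4


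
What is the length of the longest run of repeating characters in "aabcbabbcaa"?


Input: "aabcbabbcaa"
Scanning for longest run:
  Position 1 ('a'): continues run of 'a', length=2
  Position 2 ('b'): new char, reset run to 1
  Position 3 ('c'): new char, reset run to 1
  Position 4 ('b'): new char, reset run to 1
  Position 5 ('a'): new char, reset run to 1
  Position 6 ('b'): new char, reset run to 1
  Position 7 ('b'): continues run of 'b', length=2
  Position 8 ('c'): new char, reset run to 1
  Position 9 ('a'): new char, reset run to 1
  Position 10 ('a'): continues run of 'a', length=2
Longest run: 'a' with length 2

2


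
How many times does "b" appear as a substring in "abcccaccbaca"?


Searching for "b" in "abcccaccbaca"
Scanning each position:
  Position 0: "a" => no
  Position 1: "b" => MATCH
  Position 2: "c" => no
  Position 3: "c" => no
  Position 4: "c" => no
  Position 5: "a" => no
  Position 6: "c" => no
  Position 7: "c" => no
  Position 8: "b" => MATCH
  Position 9: "a" => no
  Position 10: "c" => no
  Position 11: "a" => no
Total occurrences: 2

2


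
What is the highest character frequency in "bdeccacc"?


Input: bdeccacc
Character counts:
  'a': 1
  'b': 1
  'c': 4
  'd': 1
  'e': 1
Maximum frequency: 4

4


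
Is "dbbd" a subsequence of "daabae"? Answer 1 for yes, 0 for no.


Check if "dbbd" is a subsequence of "daabae"
Greedy scan:
  Position 0 ('d'): matches sub[0] = 'd'
  Position 1 ('a'): no match needed
  Position 2 ('a'): no match needed
  Position 3 ('b'): matches sub[1] = 'b'
  Position 4 ('a'): no match needed
  Position 5 ('e'): no match needed
Only matched 2/4 characters => not a subsequence

0


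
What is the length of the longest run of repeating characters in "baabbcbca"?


Input: "baabbcbca"
Scanning for longest run:
  Position 1 ('a'): new char, reset run to 1
  Position 2 ('a'): continues run of 'a', length=2
  Position 3 ('b'): new char, reset run to 1
  Position 4 ('b'): continues run of 'b', length=2
  Position 5 ('c'): new char, reset run to 1
  Position 6 ('b'): new char, reset run to 1
  Position 7 ('c'): new char, reset run to 1
  Position 8 ('a'): new char, reset run to 1
Longest run: 'a' with length 2

2


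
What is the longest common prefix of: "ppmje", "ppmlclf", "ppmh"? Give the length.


Words: ppmje, ppmlclf, ppmh
  Position 0: all 'p' => match
  Position 1: all 'p' => match
  Position 2: all 'm' => match
  Position 3: ('j', 'l', 'h') => mismatch, stop
LCP = "ppm" (length 3)

3


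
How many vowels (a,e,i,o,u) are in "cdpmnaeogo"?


Input: cdpmnaeogo
Checking each character:
  'c' at position 0: consonant
  'd' at position 1: consonant
  'p' at position 2: consonant
  'm' at position 3: consonant
  'n' at position 4: consonant
  'a' at position 5: vowel (running total: 1)
  'e' at position 6: vowel (running total: 2)
  'o' at position 7: vowel (running total: 3)
  'g' at position 8: consonant
  'o' at position 9: vowel (running total: 4)
Total vowels: 4

4


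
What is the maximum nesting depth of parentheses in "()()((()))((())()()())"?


Input: "()()((()))((())()()())"
Tracking depth:
  Position 0 '(': depth becomes 1
  Position 1 ')': depth becomes 0
  Position 2 '(': depth becomes 1
  Position 3 ')': depth becomes 0
  Position 4 '(': depth becomes 1
  Position 5 '(': depth becomes 2
  Position 6 '(': depth becomes 3
  Position 7 ')': depth becomes 2
  Position 8 ')': depth becomes 1
  Position 9 ')': depth becomes 0
  Position 10 '(': depth becomes 1
  Position 11 '(': depth becomes 2
  Position 12 '(': depth becomes 3
  Position 13 ')': depth becomes 2
  Position 14 ')': depth becomes 1
  Position 15 '(': depth becomes 2
  Position 16 ')': depth becomes 1
  Position 17 '(': depth becomes 2
  Position 18 ')': depth becomes 1
  Position 19 '(': depth becomes 2
  Position 20 ')': depth becomes 1
  Position 21 ')': depth becomes 0
Maximum depth reached: 3

3


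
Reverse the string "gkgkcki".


Input: gkgkcki
Reading characters right to left:
  Position 6: 'i'
  Position 5: 'k'
  Position 4: 'c'
  Position 3: 'k'
  Position 2: 'g'
  Position 1: 'k'
  Position 0: 'g'
Reversed: ikckgkg

ikckgkg


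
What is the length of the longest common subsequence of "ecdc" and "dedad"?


LCS of "ecdc" and "dedad"
DP table:
           d    e    d    a    d
      0    0    0    0    0    0
  e   0    0    1    1    1    1
  c   0    0    1    1    1    1
  d   0    1    1    2    2    2
  c   0    1    1    2    2    2
LCS length = dp[4][5] = 2

2


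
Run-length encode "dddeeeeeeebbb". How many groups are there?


Input: dddeeeeeeebbb
Scanning for consecutive runs:
  Group 1: 'd' x 3 (positions 0-2)
  Group 2: 'e' x 7 (positions 3-9)
  Group 3: 'b' x 3 (positions 10-12)
Total groups: 3

3


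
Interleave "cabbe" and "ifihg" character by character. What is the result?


Interleaving "cabbe" and "ifihg":
  Position 0: 'c' from first, 'i' from second => "ci"
  Position 1: 'a' from first, 'f' from second => "af"
  Position 2: 'b' from first, 'i' from second => "bi"
  Position 3: 'b' from first, 'h' from second => "bh"
  Position 4: 'e' from first, 'g' from second => "eg"
Result: ciafbibheg

ciafbibheg
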